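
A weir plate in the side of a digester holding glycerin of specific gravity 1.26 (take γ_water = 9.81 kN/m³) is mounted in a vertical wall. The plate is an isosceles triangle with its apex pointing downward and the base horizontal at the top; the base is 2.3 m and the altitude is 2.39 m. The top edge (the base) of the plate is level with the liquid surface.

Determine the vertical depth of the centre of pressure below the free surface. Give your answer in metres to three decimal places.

γ = 1.26 × 9.81 = 12.3606 kN/m³.
With the apex down, the centroid sits h/3 = 2.39/3 = 0.796667 m below the base (the top edge), so the centroid depth is h_c = 0.796667 m.
A = ½ × 2.3 × 2.39 = 2.7485 m².
Resultant F = γ·h_c·A = 12.3606 × 0.796667 × 2.7485 = 27.0653 kN.
I_c = b·h³/36 = 2.3 × 2.39³/36 = 0.872206 m⁴.
Centre of pressure: y_p = y_c + I_c/(y_c·A) = 0.796667 + 0.872206/(0.796667 × 2.7485) = 0.796667 + 0.398333 = 1.195 m along the plane.

h_p = 1.195 m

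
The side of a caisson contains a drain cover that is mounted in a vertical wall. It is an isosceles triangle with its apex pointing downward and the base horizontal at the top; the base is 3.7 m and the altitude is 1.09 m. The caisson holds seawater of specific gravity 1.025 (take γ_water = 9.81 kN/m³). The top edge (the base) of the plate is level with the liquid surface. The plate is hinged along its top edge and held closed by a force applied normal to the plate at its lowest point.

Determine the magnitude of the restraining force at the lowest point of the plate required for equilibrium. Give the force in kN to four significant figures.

γ = 1.025 × 9.81 = 10.05525 kN/m³.
With the apex down, the centroid sits h/3 = 1.09/3 = 0.363333 m below the base (the top edge), so the centroid depth is h_c = 0.363333 m.
A = ½ × 3.7 × 1.09 = 2.0165 m².
Resultant F = γ·h_c·A = 10.05525 × 0.363333 × 2.0165 = 7.36709 kN.
I_c = b·h³/36 = 3.7 × 1.09³/36 = 0.1331 m⁴.
Centre of pressure: y_p = y_c + I_c/(y_c·A) = 0.363333 + 0.1331/(0.363333 × 2.0165) = 0.363333 + 0.181667 = 0.545 m along the plane.
The resultant acts 0.363333 + 0.181667 = 0.545 m (along the plate) below the hinge at the top edge, so the moment about the hinge is M = F × 0.545 = 7.36709 × 0.545 = 4.01506 kN·m.
A normal force at the bottom, 1.09 m from the hinge, must supply this moment: P = 4.01506/1.09 = 3.68354 kN.

P ≈ 3.684 kN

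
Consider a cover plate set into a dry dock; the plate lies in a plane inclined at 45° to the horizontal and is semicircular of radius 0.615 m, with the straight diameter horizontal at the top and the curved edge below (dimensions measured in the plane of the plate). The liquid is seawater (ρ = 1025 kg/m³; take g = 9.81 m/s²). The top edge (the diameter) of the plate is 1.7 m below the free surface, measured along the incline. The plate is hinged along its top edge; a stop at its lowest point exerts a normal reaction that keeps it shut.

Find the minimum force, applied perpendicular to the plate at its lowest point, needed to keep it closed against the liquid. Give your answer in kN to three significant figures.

γ = ρg = 1025 × 9.81 / 1000 = 10.05525 kN/m³.
Let θ = 45° be the plate's angle to the horizontal; measure y along the incline from where the plane meets the free surface. Vertical depth h = y·sinθ with sinθ = 0.707107.
The centroid of a semicircle lies 4r/(3π) = 0.261014 m from the diameter, here below the top edge, so y_c = 1.7 + 0.261014 = 1.96101 m and h_c = 1.96101 × 0.707107 = 1.38664 m.
A = πr²/2 = π × 0.615²/2 = 0.594114 m².
Resultant F = γ·h_c·A = 10.05525 × 1.38664 × 0.594114 = 8.28374 kN.
I_c = (π/8 − 8/(9π))·r⁴ = 0.109757 × 0.615⁴ = 0.0157012 m⁴.
Centre of pressure: y_p = y_c + I_c/(y_c·A) = 1.96101 + 0.0157012/(1.96101 × 0.594114) = 1.96101 + 0.0134767 = 1.97449 m along the plane.
The resultant acts 0.261014 + 0.0134767 = 0.274491 m (along the plate) below the hinge at the top edge, so the moment about the hinge is M = F × 0.274491 = 8.28374 × 0.274491 = 2.27381 kN·m.
A normal force at the bottom, 0.615 m from the hinge, must supply this moment: P = 2.27381/0.615 = 3.69725 kN.

P ≈ 3.70 kN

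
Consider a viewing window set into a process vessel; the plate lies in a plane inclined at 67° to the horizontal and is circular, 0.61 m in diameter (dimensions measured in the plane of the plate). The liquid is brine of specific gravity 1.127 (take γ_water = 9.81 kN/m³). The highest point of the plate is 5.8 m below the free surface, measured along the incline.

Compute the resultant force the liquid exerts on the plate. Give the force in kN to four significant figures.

F ≈ 18.16 kN

γ = 1.127 × 9.81 = 11.05587 kN/m³.
Let θ = 67° be the plate's angle to the horizontal; measure y along the incline from where the plane meets the free surface. Vertical depth h = y·sinθ with sinθ = 0.920505.
The centroid is at the centre, 0.305 m below the top of the plate, so y_c = 5.8 + 0.305 = 6.105 m and h_c = 6.105 × 0.920505 = 5.61968 m.
A = π(0.305)² = 0.292247 m².
Resultant F = γ·h_c·A = 11.05587 × 5.61968 × 0.292247 = 18.1574 kN.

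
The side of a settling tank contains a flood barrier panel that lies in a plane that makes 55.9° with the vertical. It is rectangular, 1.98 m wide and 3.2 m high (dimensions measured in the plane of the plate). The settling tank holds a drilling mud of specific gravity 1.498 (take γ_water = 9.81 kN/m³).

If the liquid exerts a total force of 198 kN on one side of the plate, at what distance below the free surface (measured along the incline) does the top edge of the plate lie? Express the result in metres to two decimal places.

y_top ≈ 2.19 m

γ = 1.498 × 9.81 = 14.69538 kN/m³.
A = 1.98 × 3.2 = 6.336 m².
From F = γ·h_c·A, the centroid depth is h_c = 198/(14.69538 × 6.336) = 2.12652 m.
The plate makes 55.9° with the vertical, i.e. θ = 90° − 55.9° = 34.1° to the horizontal. Measuring y along the incline from the free-surface line, vertical depth h = y·sinθ with sinθ = 0.560639.
Along the incline, y_c = h_c/sinθ = 2.12652/0.560639 = 3.79303 m.
The centroid lies 3.2/2 = 1.6 m below the top edge, so the top edge sits at y_top = 3.79303 − 1.6 = 2.19303 m along the incline.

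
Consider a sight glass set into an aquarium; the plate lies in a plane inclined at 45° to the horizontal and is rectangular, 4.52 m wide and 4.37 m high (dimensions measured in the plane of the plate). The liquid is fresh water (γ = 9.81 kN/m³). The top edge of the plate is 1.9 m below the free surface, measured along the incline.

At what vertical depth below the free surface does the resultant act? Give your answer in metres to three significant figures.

h_p = 3.16 m

γ = 9.81 kN/m³.
Let θ = 45° be the plate's angle to the horizontal; measure y along the incline from where the plane meets the free surface. Vertical depth h = y·sinθ with sinθ = 0.707107.
The centroid lies 4.37/2 = 2.185 m below the top edge, so y_c = 1.9 + 2.185 = 4.085 m and h_c = 4.085 × 0.707107 = 2.88853 m.
A = 4.52 × 4.37 = 19.7524 m².
Resultant F = γ·h_c·A = 9.81 × 2.88853 × 19.7524 = 559.713 kN.
I_c = b·h³/12 = 4.52 × 4.37³/12 = 31.4341 m⁴.
Centre of pressure: y_p = y_c + I_c/(y_c·A) = 4.085 + 31.4341/(4.085 × 19.7524) = 4.085 + 0.389573 = 4.47457 m along the plane.
Vertically, h_p = y_p·sinθ = 4.47457 × 0.707107 = 3.164 m.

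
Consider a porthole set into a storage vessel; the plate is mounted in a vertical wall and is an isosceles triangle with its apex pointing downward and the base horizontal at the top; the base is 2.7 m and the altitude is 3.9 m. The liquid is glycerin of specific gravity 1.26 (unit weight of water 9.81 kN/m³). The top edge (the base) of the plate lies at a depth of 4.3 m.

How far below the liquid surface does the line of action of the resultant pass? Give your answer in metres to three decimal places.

γ = 1.26 × 9.81 = 12.3606 kN/m³.
With the apex down, the centroid sits h/3 = 3.9/3 = 1.3 m below the base (the top edge), so the centroid depth is h_c = 4.3 + 1.3 = 5.6 m.
A = ½ × 2.7 × 3.9 = 5.265 m².
Resultant F = γ·h_c·A = 12.3606 × 5.6 × 5.265 = 364.44 kN.
I_c = b·h³/36 = 2.7 × 3.9³/36 = 4.44893 m⁴.
Centre of pressure: y_p = y_c + I_c/(y_c·A) = 5.6 + 4.44893/(5.6 × 5.265) = 5.6 + 0.150893 = 5.75089 m along the plane.

h_p = 5.751 m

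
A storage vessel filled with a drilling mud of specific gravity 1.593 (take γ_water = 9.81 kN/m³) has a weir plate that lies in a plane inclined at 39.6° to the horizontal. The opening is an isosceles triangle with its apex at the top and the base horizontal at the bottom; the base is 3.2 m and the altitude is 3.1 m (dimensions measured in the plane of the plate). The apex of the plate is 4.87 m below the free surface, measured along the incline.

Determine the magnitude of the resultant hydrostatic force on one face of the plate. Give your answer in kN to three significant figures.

γ = 1.593 × 9.81 = 15.62733 kN/m³.
Let θ = 39.6° be the plate's angle to the horizontal; measure y along the incline from where the plane meets the free surface. Vertical depth h = y·sinθ with sinθ = 0.637424.
With the apex up, the centroid sits 2h/3 = 2 × 3.1/3 = 2.06667 m below the apex, so y_c = 4.87 + 2.06667 = 6.93667 m and h_c = 6.93667 × 0.637424 = 4.4216 m.
A = ½ × 3.2 × 3.1 = 4.96 m².
Resultant F = γ·h_c·A = 15.62733 × 4.4216 × 4.96 = 342.725 kN.

F ≈ 343 kN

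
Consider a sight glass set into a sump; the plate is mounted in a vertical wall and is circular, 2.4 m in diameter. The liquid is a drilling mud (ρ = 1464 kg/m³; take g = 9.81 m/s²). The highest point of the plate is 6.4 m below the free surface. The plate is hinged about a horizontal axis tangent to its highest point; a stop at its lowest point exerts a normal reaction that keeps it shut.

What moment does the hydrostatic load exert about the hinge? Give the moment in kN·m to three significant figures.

γ = ρg = 1464 × 9.81 / 1000 = 14.36184 kN/m³.
The centroid is at the centre, 1.2 m below the top of the plate, so the centroid depth is h_c = 6.4 + 1.2 = 7.6 m.
A = π(1.2)² = 4.52389 m².
Resultant F = γ·h_c·A = 14.36184 × 7.6 × 4.52389 = 493.783 kN.
I_c = πr⁴/4 = π × 1.2⁴/4 = 1.6286 m⁴.
Centre of pressure: y_p = y_c + I_c/(y_c·A) = 7.6 + 1.6286/(7.6 × 4.52389) = 7.6 + 0.0473684 = 7.64737 m along the plane.
The resultant acts 1.2 + 0.0473684 = 1.24737 m (along the plate) below the hinge at the top edge, so the moment about the hinge is M = F × 1.24737 = 493.783 × 1.24737 = 615.93 kN·m.

M ≈ 616 kN·m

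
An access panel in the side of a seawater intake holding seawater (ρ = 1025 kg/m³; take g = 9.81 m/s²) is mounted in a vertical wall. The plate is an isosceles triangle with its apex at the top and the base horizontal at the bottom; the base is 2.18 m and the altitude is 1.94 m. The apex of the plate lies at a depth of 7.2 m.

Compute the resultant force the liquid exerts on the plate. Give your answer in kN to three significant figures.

γ = ρg = 1025 × 9.81 / 1000 = 10.05525 kN/m³.
With the apex up, the centroid sits 2h/3 = 2 × 1.94/3 = 1.29333 m below the apex, so the centroid depth is h_c = 7.2 + 1.29333 = 8.49333 m.
A = ½ × 2.18 × 1.94 = 2.1146 m².
Resultant F = γ·h_c·A = 10.05525 × 8.49333 × 2.1146 = 180.592 kN.

F ≈ 181 kN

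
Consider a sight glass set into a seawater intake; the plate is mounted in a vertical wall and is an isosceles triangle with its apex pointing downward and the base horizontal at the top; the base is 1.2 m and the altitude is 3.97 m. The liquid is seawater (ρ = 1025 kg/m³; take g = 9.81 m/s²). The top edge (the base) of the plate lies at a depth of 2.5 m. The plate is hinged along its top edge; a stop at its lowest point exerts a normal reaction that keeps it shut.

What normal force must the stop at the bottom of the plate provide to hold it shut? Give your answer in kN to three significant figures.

P ≈ 35.8 kN

γ = ρg = 1025 × 9.81 / 1000 = 10.05525 kN/m³.
With the apex down, the centroid sits h/3 = 3.97/3 = 1.32333 m below the base (the top edge), so the centroid depth is h_c = 2.5 + 1.32333 = 3.82333 m.
A = ½ × 1.2 × 3.97 = 2.382 m².
Resultant F = γ·h_c·A = 10.05525 × 3.82333 × 2.382 = 91.5749 kN.
I_c = b·h³/36 = 1.2 × 3.97³/36 = 2.08569 m⁴.
Centre of pressure: y_p = y_c + I_c/(y_c·A) = 3.82333 + 2.08569/(3.82333 × 2.382) = 3.82333 + 0.229016 = 4.05235 m along the plane.
The resultant acts 1.32333 + 0.229016 = 1.55235 m (along the plate) below the hinge at the top edge, so the moment about the hinge is M = F × 1.55235 = 91.5749 × 1.55235 = 142.156 kN·m.
A normal force at the bottom, 3.97 m from the hinge, must supply this moment: P = 142.156/3.97 = 35.8076 kN.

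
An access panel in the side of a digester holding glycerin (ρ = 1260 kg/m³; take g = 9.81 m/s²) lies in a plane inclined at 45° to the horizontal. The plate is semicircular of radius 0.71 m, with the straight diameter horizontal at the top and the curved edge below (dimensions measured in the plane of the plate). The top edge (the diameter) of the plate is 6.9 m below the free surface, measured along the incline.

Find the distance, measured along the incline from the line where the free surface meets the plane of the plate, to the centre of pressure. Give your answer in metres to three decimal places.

γ = ρg = 1260 × 9.81 / 1000 = 12.3606 kN/m³.
Let θ = 45° be the plate's angle to the horizontal; measure y along the incline from where the plane meets the free surface. Vertical depth h = y·sinθ with sinθ = 0.707107.
The centroid of a semicircle lies 4r/(3π) = 0.301333 m from the diameter, here below the top edge, so y_c = 6.9 + 0.301333 = 7.20133 m and h_c = 7.20133 × 0.707107 = 5.09211 m.
A = πr²/2 = π × 0.71²/2 = 0.791838 m².
Resultant F = γ·h_c·A = 12.3606 × 5.09211 × 0.791838 = 49.8395 kN.
I_c = (π/8 − 8/(9π))·r⁴ = 0.109757 × 0.71⁴ = 0.0278911 m⁴.
Centre of pressure: y_p = y_c + I_c/(y_c·A) = 7.20133 + 0.0278911/(7.20133 × 0.791838) = 7.20133 + 0.00489121 = 7.20622 m along the plane.

y_p = 7.206 m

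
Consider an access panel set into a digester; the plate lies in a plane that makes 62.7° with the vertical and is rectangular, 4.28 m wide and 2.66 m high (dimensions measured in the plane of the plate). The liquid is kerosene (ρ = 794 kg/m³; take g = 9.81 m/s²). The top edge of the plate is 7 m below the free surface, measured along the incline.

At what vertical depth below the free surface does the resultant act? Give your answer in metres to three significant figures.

h_p = 3.85 m

γ = ρg = 794 × 9.81 / 1000 = 7.78914 kN/m³.
The plate makes 62.7° with the vertical, i.e. θ = 90° − 62.7° = 27.3° to the horizontal. Measuring y along the incline from the free-surface line, vertical depth h = y·sinθ with sinθ = 0.458650.
The centroid lies 2.66/2 = 1.33 m below the top edge, so y_c = 7 + 1.33 = 8.33 m and h_c = 8.33 × 0.458650 = 3.82055 m.
A = 4.28 × 2.66 = 11.3848 m².
Resultant F = γ·h_c·A = 7.78914 × 3.82055 × 11.3848 = 338.798 kN.
I_c = b·h³/12 = 4.28 × 2.66³/12 = 6.71286 m⁴.
Centre of pressure: y_p = y_c + I_c/(y_c·A) = 8.33 + 6.71286/(8.33 × 11.3848) = 8.33 + 0.0707843 = 8.40078 m along the plane.
Vertically, h_p = y_p·sinθ = 8.40078 × 0.458650 = 3.85302 m.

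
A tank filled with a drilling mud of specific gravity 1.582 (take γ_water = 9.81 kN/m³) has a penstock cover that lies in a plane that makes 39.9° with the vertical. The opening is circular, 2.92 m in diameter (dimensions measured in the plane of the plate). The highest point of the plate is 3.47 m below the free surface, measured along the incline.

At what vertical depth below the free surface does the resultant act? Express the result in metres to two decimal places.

γ = 1.582 × 9.81 = 15.51942 kN/m³.
The plate makes 39.9° with the vertical, i.e. θ = 90° − 39.9° = 50.1° to the horizontal. Measuring y along the incline from the free-surface line, vertical depth h = y·sinθ with sinθ = 0.767165.
The centroid is at the centre, 1.46 m below the top of the plate, so y_c = 3.47 + 1.46 = 4.93 m and h_c = 4.93 × 0.767165 = 3.78212 m.
A = π(1.46)² = 6.69662 m².
Resultant F = γ·h_c·A = 15.51942 × 3.78212 × 6.69662 = 393.067 kN.
I_c = πr⁴/4 = π × 1.46⁴/4 = 3.56863 m⁴.
Centre of pressure: y_p = y_c + I_c/(y_c·A) = 4.93 + 3.56863/(4.93 × 6.69662) = 4.93 + 0.108093 = 5.03809 m along the plane.
Vertically, h_p = y_p·sinθ = 5.03809 × 0.767165 = 3.86505 m.

h_p = 3.87 m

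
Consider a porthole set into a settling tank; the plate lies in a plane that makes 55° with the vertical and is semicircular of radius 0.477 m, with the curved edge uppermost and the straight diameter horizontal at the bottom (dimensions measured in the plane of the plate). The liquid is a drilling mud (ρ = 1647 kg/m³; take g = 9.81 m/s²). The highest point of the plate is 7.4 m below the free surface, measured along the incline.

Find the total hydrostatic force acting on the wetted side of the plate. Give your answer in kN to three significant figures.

γ = ρg = 1647 × 9.81 / 1000 = 16.15707 kN/m³.
The plate makes 55° with the vertical, i.e. θ = 90° − 55° = 35° to the horizontal. Measuring y along the incline from the free-surface line, vertical depth h = y·sinθ with sinθ = 0.573576.
The centroid lies 4r/(3π) = 0.202445 m above the diameter, so r − 4r/(3π) = 0.477 − 0.202445 = 0.274555 m below the topmost point, so y_c = 7.4 + 0.274555 = 7.67456 m and h_c = 7.67456 × 0.573576 = 4.40194 m.
A = πr²/2 = π × 0.477²/2 = 0.357402 m².
Resultant F = γ·h_c·A = 16.15707 × 4.40194 × 0.357402 = 25.4193 kN.

F ≈ 25.4 kN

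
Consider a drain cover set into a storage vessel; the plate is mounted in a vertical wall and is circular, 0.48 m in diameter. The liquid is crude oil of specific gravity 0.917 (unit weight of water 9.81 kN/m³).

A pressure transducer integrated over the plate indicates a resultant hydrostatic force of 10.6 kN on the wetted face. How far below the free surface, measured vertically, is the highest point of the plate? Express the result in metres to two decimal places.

d_top ≈ 6.27 m

γ = 0.917 × 9.81 = 8.99577 kN/m³.
A = π(0.24)² = 0.180956 m².
From F = γ·h_c·A, the centroid depth is h_c = 10.6/(8.99577 × 0.180956) = 6.5117 m.
The centroid is at the centre, 0.24 m below the top of the plate, so the highest point sits at h_top = 6.5117 − 0.24 = 6.2717 m below the surface.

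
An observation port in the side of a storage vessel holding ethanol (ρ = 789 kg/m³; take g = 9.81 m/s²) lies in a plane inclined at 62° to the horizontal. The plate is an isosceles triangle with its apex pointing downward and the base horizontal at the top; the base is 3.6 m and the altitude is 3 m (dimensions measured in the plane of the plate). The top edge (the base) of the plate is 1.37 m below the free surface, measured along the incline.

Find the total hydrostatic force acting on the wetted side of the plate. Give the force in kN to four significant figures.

γ = ρg = 789 × 9.81 / 1000 = 7.74009 kN/m³.
Let θ = 62° be the plate's angle to the horizontal; measure y along the incline from where the plane meets the free surface. Vertical depth h = y·sinθ with sinθ = 0.882948.
With the apex down, the centroid sits h/3 = 3/3 = 1 m below the base (the top edge), so y_c = 1.37 + 1 = 2.37 m and h_c = 2.37 × 0.882948 = 2.09259 m.
A = ½ × 3.6 × 3 = 5.4 m².
Resultant F = γ·h_c·A = 7.74009 × 2.09259 × 5.4 = 87.4629 kN.

F ≈ 87.46 kN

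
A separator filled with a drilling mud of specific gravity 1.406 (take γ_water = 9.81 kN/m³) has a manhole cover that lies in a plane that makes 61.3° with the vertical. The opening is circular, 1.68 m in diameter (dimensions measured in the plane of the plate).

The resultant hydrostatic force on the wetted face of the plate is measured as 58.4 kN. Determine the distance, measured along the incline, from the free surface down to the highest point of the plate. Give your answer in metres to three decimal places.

γ = 1.406 × 9.81 = 13.79286 kN/m³.
A = π(0.84)² = 2.21671 m².
From F = γ·h_c·A, the centroid depth is h_c = 58.4/(13.79286 × 2.21671) = 1.91007 m.
The plate makes 61.3° with the vertical, i.e. θ = 90° − 61.3° = 28.7° to the horizontal. Measuring y along the incline from the free-surface line, vertical depth h = y·sinθ with sinθ = 0.480223.
Along the incline, y_c = h_c/sinθ = 1.91007/0.480223 = 3.97746 m.
The centroid is at the centre, 0.84 m below the top of the plate, so the highest point sits at y_top = 3.97746 − 0.84 = 3.13746 m along the incline.

y_top ≈ 3.137 m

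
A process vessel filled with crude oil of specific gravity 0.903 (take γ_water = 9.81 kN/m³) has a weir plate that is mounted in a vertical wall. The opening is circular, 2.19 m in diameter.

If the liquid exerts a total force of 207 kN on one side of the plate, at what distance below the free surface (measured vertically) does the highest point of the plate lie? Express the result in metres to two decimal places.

γ = 0.903 × 9.81 = 8.85843 kN/m³.
A = π(1.095)² = 3.76685 m².
From F = γ·h_c·A, the centroid depth is h_c = 207/(8.85843 × 3.76685) = 6.20348 m.
The centroid is at the centre, 1.095 m below the top of the plate, so the highest point sits at h_top = 6.20348 − 1.095 = 5.10848 m below the surface.

d_top ≈ 5.11 m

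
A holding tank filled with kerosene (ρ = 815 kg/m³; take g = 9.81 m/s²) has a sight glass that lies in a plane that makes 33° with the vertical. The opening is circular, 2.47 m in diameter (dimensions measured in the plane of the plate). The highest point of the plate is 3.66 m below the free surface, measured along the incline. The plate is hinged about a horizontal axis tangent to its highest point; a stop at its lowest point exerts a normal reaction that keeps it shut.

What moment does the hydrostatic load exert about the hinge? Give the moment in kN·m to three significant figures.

M ≈ 206 kN·m

γ = ρg = 815 × 9.81 / 1000 = 7.99515 kN/m³.
The plate makes 33° with the vertical, i.e. θ = 90° − 33° = 57° to the horizontal. Measuring y along the incline from the free-surface line, vertical depth h = y·sinθ with sinθ = 0.838671.
The centroid is at the centre, 1.235 m below the top of the plate, so y_c = 3.66 + 1.235 = 4.895 m and h_c = 4.895 × 0.838671 = 4.10529 m.
A = π(1.235)² = 4.79164 m².
Resultant F = γ·h_c·A = 7.99515 × 4.10529 × 4.79164 = 157.273 kN.
I_c = πr⁴/4 = π × 1.235⁴/4 = 1.82708 m⁴.
Centre of pressure: y_p = y_c + I_c/(y_c·A) = 4.895 + 1.82708/(4.895 × 4.79164) = 4.895 + 0.077897 = 4.9729 m along the plane.
The resultant acts 1.235 + 0.077897 = 1.3129 m (along the plate) below the hinge at the top edge, so the moment about the hinge is M = F × 1.3129 = 157.273 × 1.3129 = 206.484 kN·m.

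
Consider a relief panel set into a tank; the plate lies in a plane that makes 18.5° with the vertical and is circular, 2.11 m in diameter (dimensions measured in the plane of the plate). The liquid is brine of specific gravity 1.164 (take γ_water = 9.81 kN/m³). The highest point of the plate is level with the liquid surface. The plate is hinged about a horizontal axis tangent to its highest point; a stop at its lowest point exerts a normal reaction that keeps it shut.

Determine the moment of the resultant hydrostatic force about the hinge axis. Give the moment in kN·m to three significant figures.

γ = 1.164 × 9.81 = 11.41884 kN/m³.
The plate makes 18.5° with the vertical, i.e. θ = 90° − 18.5° = 71.5° to the horizontal. Measuring y along the incline from the free-surface line, vertical depth h = y·sinθ with sinθ = 0.948324.
The centroid is at the centre, 1.055 m below the top of the plate, so y_c = 1.055 m and h_c = 1.055 × 0.948324 = 1.00048 m.
A = π(1.055)² = 3.49667 m².
Resultant F = γ·h_c·A = 11.41884 × 1.00048 × 3.49667 = 39.9471 kN.
I_c = πr⁴/4 = π × 1.055⁴/4 = 0.972971 m⁴.
Centre of pressure: y_p = y_c + I_c/(y_c·A) = 1.055 + 0.972971/(1.055 × 3.49667) = 1.055 + 0.26375 = 1.31875 m along the plane.
The resultant acts 1.055 + 0.26375 = 1.31875 m (along the plate) below the hinge at the top edge, so the moment about the hinge is M = F × 1.31875 = 39.9471 × 1.31875 = 52.6802 kN·m.

M ≈ 52.7 kN·m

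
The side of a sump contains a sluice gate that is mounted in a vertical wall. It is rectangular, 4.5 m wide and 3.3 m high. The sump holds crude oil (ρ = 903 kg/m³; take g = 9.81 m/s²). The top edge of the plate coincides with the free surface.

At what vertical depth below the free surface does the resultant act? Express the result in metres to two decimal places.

γ = ρg = 903 × 9.81 / 1000 = 8.85843 kN/m³.
The centroid lies 3.3/2 = 1.65 m below the top edge, so the centroid depth is h_c = 1.65 m.
A = 4.5 × 3.3 = 14.85 m².
Resultant F = γ·h_c·A = 8.85843 × 1.65 × 14.85 = 217.054 kN.
I_c = b·h³/12 = 4.5 × 3.3³/12 = 13.4764 m⁴.
Centre of pressure: y_p = y_c + I_c/(y_c·A) = 1.65 + 13.4764/(1.65 × 14.85) = 1.65 + 0.550001 = 2.2 m along the plane.

h_p = 2.20 m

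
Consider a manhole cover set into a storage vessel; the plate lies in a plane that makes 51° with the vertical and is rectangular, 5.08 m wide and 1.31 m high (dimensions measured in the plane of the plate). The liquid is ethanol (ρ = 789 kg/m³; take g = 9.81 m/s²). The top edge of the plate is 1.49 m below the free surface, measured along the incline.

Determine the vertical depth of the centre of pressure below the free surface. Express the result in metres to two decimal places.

γ = ρg = 789 × 9.81 / 1000 = 7.74009 kN/m³.
The plate makes 51° with the vertical, i.e. θ = 90° − 51° = 39° to the horizontal. Measuring y along the incline from the free-surface line, vertical depth h = y·sinθ with sinθ = 0.629320.
The centroid lies 1.31/2 = 0.655 m below the top edge, so y_c = 1.49 + 0.655 = 2.145 m and h_c = 2.145 × 0.629320 = 1.34989 m.
A = 5.08 × 1.31 = 6.6548 m².
Resultant F = γ·h_c·A = 7.74009 × 1.34989 × 6.6548 = 69.5311 kN.
I_c = b·h³/12 = 5.08 × 1.31³/12 = 0.951692 m⁴.
Centre of pressure: y_p = y_c + I_c/(y_c·A) = 2.145 + 0.951692/(2.145 × 6.6548) = 2.145 + 0.0666706 = 2.21167 m along the plane.
Vertically, h_p = y_p·sinθ = 2.21167 × 0.629320 = 1.39185 m.

h_p = 1.39 m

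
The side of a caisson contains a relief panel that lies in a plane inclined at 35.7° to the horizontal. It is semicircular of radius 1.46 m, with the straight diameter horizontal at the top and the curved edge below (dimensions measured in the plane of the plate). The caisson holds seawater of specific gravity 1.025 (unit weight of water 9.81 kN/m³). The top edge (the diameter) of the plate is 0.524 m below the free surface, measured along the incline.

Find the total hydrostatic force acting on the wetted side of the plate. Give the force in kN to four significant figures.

F ≈ 22.47 kN

γ = 1.025 × 9.81 = 10.05525 kN/m³.
Let θ = 35.7° be the plate's angle to the horizontal; measure y along the incline from where the plane meets the free surface. Vertical depth h = y·sinθ with sinθ = 0.583541.
The centroid of a semicircle lies 4r/(3π) = 0.619643 m from the diameter, here below the top edge, so y_c = 0.524 + 0.619643 = 1.14364 m and h_c = 1.14364 × 0.583541 = 0.667361 m.
A = πr²/2 = π × 1.46²/2 = 3.34831 m².
Resultant F = γ·h_c·A = 10.05525 × 0.667361 × 3.34831 = 22.4688 kN.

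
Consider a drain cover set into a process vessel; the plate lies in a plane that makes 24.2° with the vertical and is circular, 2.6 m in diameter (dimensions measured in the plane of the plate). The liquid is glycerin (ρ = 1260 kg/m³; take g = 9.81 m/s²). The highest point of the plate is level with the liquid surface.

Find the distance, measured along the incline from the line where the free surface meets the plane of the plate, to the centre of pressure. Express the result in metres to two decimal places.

y_p = 1.63 m

γ = ρg = 1260 × 9.81 / 1000 = 12.3606 kN/m³.
The plate makes 24.2° with the vertical, i.e. θ = 90° − 24.2° = 65.8° to the horizontal. Measuring y along the incline from the free-surface line, vertical depth h = y·sinθ with sinθ = 0.912120.
The centroid is at the centre, 1.3 m below the top of the plate, so y_c = 1.3 m and h_c = 1.3 × 0.912120 = 1.18576 m.
A = π(1.3)² = 5.30929 m².
Resultant F = γ·h_c·A = 12.3606 × 1.18576 × 5.30929 = 77.8167 kN.
I_c = πr⁴/4 = π × 1.3⁴/4 = 2.24318 m⁴.
Centre of pressure: y_p = y_c + I_c/(y_c·A) = 1.3 + 2.24318/(1.3 × 5.30929) = 1.3 + 0.325001 = 1.625 m along the plane.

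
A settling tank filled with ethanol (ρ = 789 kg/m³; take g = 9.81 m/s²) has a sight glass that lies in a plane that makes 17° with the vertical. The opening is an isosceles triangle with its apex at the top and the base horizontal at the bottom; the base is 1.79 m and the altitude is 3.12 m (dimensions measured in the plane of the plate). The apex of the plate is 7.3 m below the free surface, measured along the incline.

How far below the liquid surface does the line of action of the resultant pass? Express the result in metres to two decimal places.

γ = ρg = 789 × 9.81 / 1000 = 7.74009 kN/m³.
The plate makes 17° with the vertical, i.e. θ = 90° − 17° = 73° to the horizontal. Measuring y along the incline from the free-surface line, vertical depth h = y·sinθ with sinθ = 0.956305.
With the apex up, the centroid sits 2h/3 = 2 × 3.12/3 = 2.08 m below the apex, so y_c = 7.3 + 2.08 = 9.38 m and h_c = 9.38 × 0.956305 = 8.97014 m.
A = ½ × 1.79 × 3.12 = 2.7924 m².
Resultant F = γ·h_c·A = 7.74009 × 8.97014 × 2.7924 = 193.875 kN.
I_c = b·h³/36 = 1.79 × 3.12³/36 = 1.51013 m⁴.
Centre of pressure: y_p = y_c + I_c/(y_c·A) = 9.38 + 1.51013/(9.38 × 2.7924) = 9.38 + 0.0576546 = 9.43765 m along the plane.
Vertically, h_p = y_p·sinθ = 9.43765 × 0.956305 = 9.02527 m.

h_p = 9.03 m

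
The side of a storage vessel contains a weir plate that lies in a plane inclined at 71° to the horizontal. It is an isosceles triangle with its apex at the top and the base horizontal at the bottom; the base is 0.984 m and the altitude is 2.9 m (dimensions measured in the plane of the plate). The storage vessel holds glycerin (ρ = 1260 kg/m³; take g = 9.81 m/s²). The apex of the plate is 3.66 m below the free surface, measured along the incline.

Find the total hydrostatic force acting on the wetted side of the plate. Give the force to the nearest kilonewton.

F ≈ 93 kN

γ = ρg = 1260 × 9.81 / 1000 = 12.3606 kN/m³.
Let θ = 71° be the plate's angle to the horizontal; measure y along the incline from where the plane meets the free surface. Vertical depth h = y·sinθ with sinθ = 0.945519.
With the apex up, the centroid sits 2h/3 = 2 × 2.9/3 = 1.93333 m below the apex, so y_c = 3.66 + 1.93333 = 5.59333 m and h_c = 5.59333 × 0.945519 = 5.2886 m.
A = ½ × 0.984 × 2.9 = 1.4268 m².
Resultant F = γ·h_c·A = 12.3606 × 5.2886 × 1.4268 = 93.2703 kN.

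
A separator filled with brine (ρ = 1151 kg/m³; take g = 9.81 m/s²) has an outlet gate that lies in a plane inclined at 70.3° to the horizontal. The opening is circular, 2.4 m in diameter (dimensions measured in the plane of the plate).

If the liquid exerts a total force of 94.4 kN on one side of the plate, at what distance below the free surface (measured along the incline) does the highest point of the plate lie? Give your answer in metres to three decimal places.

y_top ≈ 0.763 m

γ = ρg = 1151 × 9.81 / 1000 = 11.29131 kN/m³.
A = π(1.2)² = 4.52389 m².
From F = γ·h_c·A, the centroid depth is h_c = 94.4/(11.29131 × 4.52389) = 1.84806 m.
Let θ = 70.3° be the plate's angle to the horizontal; measure y along the incline from where the plane meets the free surface. Vertical depth h = y·sinθ with sinθ = 0.941471.
Along the incline, y_c = h_c/sinθ = 1.84806/0.941471 = 1.96295 m.
The centroid is at the centre, 1.2 m below the top of the plate, so the highest point sits at y_top = 1.96295 − 1.2 = 0.76295 m along the incline.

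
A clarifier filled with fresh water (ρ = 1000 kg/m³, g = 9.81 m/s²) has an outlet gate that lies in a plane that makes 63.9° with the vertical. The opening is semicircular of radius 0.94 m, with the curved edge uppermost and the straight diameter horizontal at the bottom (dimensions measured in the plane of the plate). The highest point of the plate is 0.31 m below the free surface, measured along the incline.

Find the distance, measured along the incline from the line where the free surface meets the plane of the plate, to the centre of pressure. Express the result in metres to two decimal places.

y_p = 0.92 m

γ = ρg = 1000 × 9.81 = 9810 N/m³ = 9.81 kN/m³.
The plate makes 63.9° with the vertical, i.e. θ = 90° − 63.9° = 26.1° to the horizontal. Measuring y along the incline from the free-surface line, vertical depth h = y·sinθ with sinθ = 0.439939.
The centroid lies 4r/(3π) = 0.398948 m above the diameter, so r − 4r/(3π) = 0.94 − 0.398948 = 0.541052 m below the topmost point, so y_c = 0.31 + 0.541052 = 0.851052 m and h_c = 0.851052 × 0.439939 = 0.374411 m.
A = πr²/2 = π × 0.94²/2 = 1.38796 m².
Resultant F = γ·h_c·A = 9.81 × 0.374411 × 1.38796 = 5.09794 kN.
I_c = (π/8 − 8/(9π))·r⁴ = 0.109757 × 0.94⁴ = 0.0856927 m⁴.
Centre of pressure: y_p = y_c + I_c/(y_c·A) = 0.851052 + 0.0856927/(0.851052 × 1.38796) = 0.851052 + 0.0725456 = 0.923598 m along the plane.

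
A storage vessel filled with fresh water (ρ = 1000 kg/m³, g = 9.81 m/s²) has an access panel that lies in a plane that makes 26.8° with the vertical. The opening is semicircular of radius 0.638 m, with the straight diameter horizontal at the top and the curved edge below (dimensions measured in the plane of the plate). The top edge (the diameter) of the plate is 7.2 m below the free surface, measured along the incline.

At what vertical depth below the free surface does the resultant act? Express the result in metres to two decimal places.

γ = ρg = 1000 × 9.81 = 9810 N/m³ = 9.81 kN/m³.
The plate makes 26.8° with the vertical, i.e. θ = 90° − 26.8° = 63.2° to the horizontal. Measuring y along the incline from the free-surface line, vertical depth h = y·sinθ with sinθ = 0.892586.
The centroid of a semicircle lies 4r/(3π) = 0.270776 m from the diameter, here below the top edge, so y_c = 7.2 + 0.270776 = 7.47078 m and h_c = 7.47078 × 0.892586 = 6.66831 m.
A = πr²/2 = π × 0.638²/2 = 0.639383 m².
Resultant F = γ·h_c·A = 9.81 × 6.66831 × 0.639383 = 41.826 kN.
I_c = (π/8 − 8/(9π))·r⁴ = 0.109757 × 0.638⁴ = 0.0181851 m⁴.
Centre of pressure: y_p = y_c + I_c/(y_c·A) = 7.47078 + 0.0181851/(7.47078 × 0.639383) = 7.47078 + 0.00380705 = 7.47459 m along the plane.
Vertically, h_p = y_p·sinθ = 7.47459 × 0.892586 = 6.67171 m.

h_p = 6.67 m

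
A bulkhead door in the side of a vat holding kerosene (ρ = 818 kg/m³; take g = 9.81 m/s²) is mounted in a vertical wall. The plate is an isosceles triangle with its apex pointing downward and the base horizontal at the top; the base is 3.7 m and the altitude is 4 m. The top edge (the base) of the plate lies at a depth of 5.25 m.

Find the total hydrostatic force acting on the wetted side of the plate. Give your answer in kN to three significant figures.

F ≈ 391 kN

γ = ρg = 818 × 9.81 / 1000 = 8.02458 kN/m³.
With the apex down, the centroid sits h/3 = 4/3 = 1.33333 m below the base (the top edge), so the centroid depth is h_c = 5.25 + 1.33333 = 6.58333 m.
A = ½ × 3.7 × 4 = 7.4 m².
Resultant F = γ·h_c·A = 8.02458 × 6.58333 × 7.4 = 390.931 kN.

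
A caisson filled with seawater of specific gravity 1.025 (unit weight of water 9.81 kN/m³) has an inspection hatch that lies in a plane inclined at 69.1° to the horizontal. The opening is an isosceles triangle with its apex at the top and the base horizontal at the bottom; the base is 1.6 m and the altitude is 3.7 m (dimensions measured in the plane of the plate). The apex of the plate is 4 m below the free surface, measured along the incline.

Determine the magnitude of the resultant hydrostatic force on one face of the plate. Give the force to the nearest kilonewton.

F ≈ 180 kN

γ = 1.025 × 9.81 = 10.05525 kN/m³.
Let θ = 69.1° be the plate's angle to the horizontal; measure y along the incline from where the plane meets the free surface. Vertical depth h = y·sinθ with sinθ = 0.934204.
With the apex up, the centroid sits 2h/3 = 2 × 3.7/3 = 2.46667 m below the apex, so y_c = 4 + 2.46667 = 6.46667 m and h_c = 6.46667 × 0.934204 = 6.04119 m.
A = ½ × 1.6 × 3.7 = 2.96 m².
Resultant F = γ·h_c·A = 10.05525 × 6.04119 × 2.96 = 179.807 kN.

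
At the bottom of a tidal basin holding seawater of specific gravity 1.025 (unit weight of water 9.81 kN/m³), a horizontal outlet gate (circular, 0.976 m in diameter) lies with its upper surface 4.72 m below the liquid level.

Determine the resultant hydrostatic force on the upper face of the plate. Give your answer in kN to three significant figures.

γ = 1.025 × 9.81 = 10.05525 kN/m³.
The plate is horizontal, so pressure is uniform at p = γ·h = 10.05525 × 4.72 = 47.4608 kN/m².
A = π(0.488)² = 0.748151 m².
F = p·A = 47.4608 × 0.748151 = 35.5078 kN.

F ≈ 35.5 kN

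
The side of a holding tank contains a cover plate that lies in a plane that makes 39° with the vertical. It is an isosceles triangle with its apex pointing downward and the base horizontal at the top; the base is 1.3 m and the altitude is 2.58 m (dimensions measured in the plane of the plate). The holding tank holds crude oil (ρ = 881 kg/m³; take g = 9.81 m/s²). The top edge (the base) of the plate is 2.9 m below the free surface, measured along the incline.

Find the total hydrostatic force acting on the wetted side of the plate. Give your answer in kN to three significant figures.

γ = ρg = 881 × 9.81 / 1000 = 8.64261 kN/m³.
The plate makes 39° with the vertical, i.e. θ = 90° − 39° = 51° to the horizontal. Measuring y along the incline from the free-surface line, vertical depth h = y·sinθ with sinθ = 0.777146.
With the apex down, the centroid sits h/3 = 2.58/3 = 0.86 m below the base (the top edge), so y_c = 2.9 + 0.86 = 3.76 m and h_c = 3.76 × 0.777146 = 2.92207 m.
A = ½ × 1.3 × 2.58 = 1.677 m².
Resultant F = γ·h_c·A = 8.64261 × 2.92207 × 1.677 = 42.3515 kN.

F ≈ 42.4 kN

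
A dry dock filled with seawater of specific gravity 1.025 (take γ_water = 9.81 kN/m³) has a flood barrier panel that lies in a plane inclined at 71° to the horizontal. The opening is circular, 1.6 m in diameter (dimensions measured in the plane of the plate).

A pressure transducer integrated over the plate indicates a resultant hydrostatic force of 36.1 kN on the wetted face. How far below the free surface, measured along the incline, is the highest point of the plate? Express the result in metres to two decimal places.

γ = 1.025 × 9.81 = 10.05525 kN/m³.
A = π(0.8)² = 2.01062 m².
From F = γ·h_c·A, the centroid depth is h_c = 36.1/(10.05525 × 2.01062) = 1.7856 m.
Let θ = 71° be the plate's angle to the horizontal; measure y along the incline from where the plane meets the free surface. Vertical depth h = y·sinθ with sinθ = 0.945519.
Along the incline, y_c = h_c/sinθ = 1.7856/0.945519 = 1.88849 m.
The centroid is at the centre, 0.8 m below the top of the plate, so the highest point sits at y_top = 1.88849 − 0.8 = 1.08849 m along the incline.

y_top ≈ 1.09 m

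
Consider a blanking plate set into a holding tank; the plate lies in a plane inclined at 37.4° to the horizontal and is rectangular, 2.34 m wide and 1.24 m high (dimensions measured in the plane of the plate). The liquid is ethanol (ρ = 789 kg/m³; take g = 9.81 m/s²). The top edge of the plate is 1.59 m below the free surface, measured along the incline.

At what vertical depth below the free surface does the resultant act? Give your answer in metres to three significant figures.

h_p = 1.38 m

γ = ρg = 789 × 9.81 / 1000 = 7.74009 kN/m³.
Let θ = 37.4° be the plate's angle to the horizontal; measure y along the incline from where the plane meets the free surface. Vertical depth h = y·sinθ with sinθ = 0.607376.
The centroid lies 1.24/2 = 0.62 m below the top edge, so y_c = 1.59 + 0.62 = 2.21 m and h_c = 2.21 × 0.607376 = 1.3423 m.
A = 2.34 × 1.24 = 2.9016 m².
Resultant F = γ·h_c·A = 7.74009 × 1.3423 × 2.9016 = 30.1462 kN.
I_c = b·h³/12 = 2.34 × 1.24³/12 = 0.371792 m⁴.
Centre of pressure: y_p = y_c + I_c/(y_c·A) = 2.21 + 0.371792/(2.21 × 2.9016) = 2.21 + 0.0579789 = 2.26798 m along the plane.
Vertically, h_p = y_p·sinθ = 2.26798 × 0.607376 = 1.37752 m.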